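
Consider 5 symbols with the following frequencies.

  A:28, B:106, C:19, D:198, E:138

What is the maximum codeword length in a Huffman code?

4

Merge the two lowest-weight nodes at each step:
C(19) + A(28) → 47
47 + B(106) → 153
E(138) + 153 → 291
D(198) + 291 → 489
The rarest symbols sit at the bottom; the longest codeword is 4 bits.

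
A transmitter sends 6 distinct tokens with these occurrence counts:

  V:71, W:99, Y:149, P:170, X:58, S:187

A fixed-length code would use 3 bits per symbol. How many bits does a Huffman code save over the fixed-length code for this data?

377

Fixed-length: 3 bits × 734 symbols = 2202 bits.
Huffman merges:
merge X(58) and V(71): 129
merge W(99) and 129: 228
merge Y(149) and P(170): 319
merge S(187) and 228: 415
merge 319 and 415: 734
Huffman total = 129 + 228 + 319 + 415 + 734 = 1825 bits.
Saving = 2202 − 1825 = 377 bits.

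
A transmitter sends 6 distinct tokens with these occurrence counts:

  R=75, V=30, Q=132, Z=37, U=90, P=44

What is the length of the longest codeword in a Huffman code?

4

Merge the two lowest-weight nodes at each step:
merge V(30) and Z(37): 67
merge P(44) and 67: 111
merge R(75) and U(90): 165
merge 111 and Q(132): 243
merge 165 and 243: 408
The first pair merged (V, Z) ends up deepest, at depth 4.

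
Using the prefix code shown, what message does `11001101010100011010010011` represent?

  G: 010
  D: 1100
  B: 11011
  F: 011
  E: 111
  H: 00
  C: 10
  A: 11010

DACCHAGF

Read left to right; each codeword is recognised as soon as it completes (prefix code):
  1100→D | 11010→A | 10→C | 10→C | 00→H | 11010→A | 010→G | 011→F
Decoded message: DACCHAGF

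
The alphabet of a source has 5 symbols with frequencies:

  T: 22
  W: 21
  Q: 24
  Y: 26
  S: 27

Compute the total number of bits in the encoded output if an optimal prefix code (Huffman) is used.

283

Build the Huffman tree bottom-up:
combine W(21), T(22) → 43
combine Q(24), Y(26) → 50
combine S(27), 43 → 70
combine 50, 70 → 120
Total encoded bits = sum of merged weights = 43 + 50 + 70 + 120 = 283.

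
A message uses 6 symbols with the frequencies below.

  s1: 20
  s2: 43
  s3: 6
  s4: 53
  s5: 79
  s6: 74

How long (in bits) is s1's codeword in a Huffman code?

Repeatedly merge the two smallest:
merge s3(6) and s1(20): 26
merge 26 and s2(43): 69
merge s4(53) and 69: 122
merge s6(74) and s5(79): 153
merge 122 and 153: 275
The subtree containing s1 is merged 4 times, so code length = 4.

4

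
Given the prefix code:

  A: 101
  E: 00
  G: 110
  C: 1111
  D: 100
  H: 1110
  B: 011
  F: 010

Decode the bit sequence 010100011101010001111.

Read left to right; each codeword is recognised as soon as it completes (prefix code):
  010→F | 100→D | 011→B | 101→A | 010→F | 00→E | 1111→C
Decoded message: FDBAFEC

FDBAFEC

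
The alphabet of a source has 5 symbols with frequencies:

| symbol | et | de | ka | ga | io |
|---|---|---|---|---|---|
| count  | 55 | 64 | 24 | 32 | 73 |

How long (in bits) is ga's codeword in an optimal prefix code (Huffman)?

3

Repeatedly merge the two smallest:
combine ka(24), ga(32) → 56
combine et(55), 56 → 111
combine de(64), io(73) → 137
combine 111, 137 → 248
ga's leaf is at depth 3, giving a 3-bit codeword.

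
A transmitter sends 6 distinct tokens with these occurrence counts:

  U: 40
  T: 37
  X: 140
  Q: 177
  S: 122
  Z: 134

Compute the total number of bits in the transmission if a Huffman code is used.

1576

Greedily combine the two least-frequent nodes:
combine T(37), U(40) → 77
combine 77, S(122) → 199
combine Z(134), X(140) → 274
combine Q(177), 199 → 376
combine 274, 376 → 650
Each symbol's bit-cost is frequency × depth; summing gives 1576 bits (equivalently 77 + 199 + 274 + 376 + 650).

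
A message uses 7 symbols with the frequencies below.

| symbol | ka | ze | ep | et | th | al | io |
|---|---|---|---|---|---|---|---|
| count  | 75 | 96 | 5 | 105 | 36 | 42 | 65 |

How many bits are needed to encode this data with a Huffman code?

Greedily combine the two least-frequent nodes:
combine ep(5), th(36) → 41
combine 41, al(42) → 83
combine io(65), ka(75) → 140
combine 83, ze(96) → 179
combine et(105), 140 → 245
combine 179, 245 → 424
Total encoded bits = sum of merged weights = 41 + 83 + 140 + 179 + 245 + 424 = 1112.

1112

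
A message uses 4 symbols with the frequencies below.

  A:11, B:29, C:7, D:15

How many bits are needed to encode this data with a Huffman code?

Build the Huffman tree bottom-up:
combine C(7), A(11) → 18
combine D(15), 18 → 33
combine B(29), 33 → 62
The encoded length is the sum of every internal node's weight: 18 + 33 + 62 = 113 bits.

113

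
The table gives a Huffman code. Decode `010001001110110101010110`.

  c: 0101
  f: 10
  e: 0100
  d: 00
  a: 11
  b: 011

eeafaccf

Read left to right; each codeword is recognised as soon as it completes (prefix code):
  0100→e | 0100→e | 11→a | 10→f | 11→a | 0101→c | 0101→c | 10→f
Decoded message: eeafaccf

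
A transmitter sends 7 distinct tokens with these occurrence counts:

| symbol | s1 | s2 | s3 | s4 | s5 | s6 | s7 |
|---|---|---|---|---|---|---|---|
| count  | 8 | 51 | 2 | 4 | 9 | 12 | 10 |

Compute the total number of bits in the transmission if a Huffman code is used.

Build the Huffman tree bottom-up:
combine s3(2), s4(4) → 6
combine 6, s1(8) → 14
combine s5(9), s7(10) → 19
combine s6(12), 14 → 26
combine 19, 26 → 45
combine 45, s2(51) → 96
Each symbol's bit-cost is frequency × depth; summing gives 206 bits (equivalently 6 + 14 + 19 + 26 + 45 + 96).

206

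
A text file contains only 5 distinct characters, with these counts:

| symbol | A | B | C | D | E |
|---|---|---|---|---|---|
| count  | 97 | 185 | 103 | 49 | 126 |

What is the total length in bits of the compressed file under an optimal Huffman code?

1266

Greedily combine the two least-frequent nodes:
D(49) + A(97) → 146
C(103) + E(126) → 229
146 + B(185) → 331
229 + 331 → 560
The encoded length is the sum of every internal node's weight: 146 + 229 + 331 + 560 = 1266 bits.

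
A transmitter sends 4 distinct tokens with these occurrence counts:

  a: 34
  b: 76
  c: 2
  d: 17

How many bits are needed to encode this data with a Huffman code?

Build the Huffman tree bottom-up:
combine c(2), d(17) → 19
combine 19, a(34) → 53
combine 53, b(76) → 129
Each symbol's bit-cost is frequency × depth; summing gives 201 bits (equivalently 19 + 53 + 129).

201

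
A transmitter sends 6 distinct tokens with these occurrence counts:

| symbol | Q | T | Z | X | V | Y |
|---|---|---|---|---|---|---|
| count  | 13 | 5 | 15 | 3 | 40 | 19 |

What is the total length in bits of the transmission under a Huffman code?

Greedily combine the two least-frequent nodes:
combine X(3), T(5) → 8
combine 8, Q(13) → 21
combine Z(15), Y(19) → 34
combine 21, 34 → 55
combine V(40), 55 → 95
Each symbol's bit-cost is frequency × depth; summing gives 213 bits (equivalently 8 + 21 + 34 + 55 + 95).

213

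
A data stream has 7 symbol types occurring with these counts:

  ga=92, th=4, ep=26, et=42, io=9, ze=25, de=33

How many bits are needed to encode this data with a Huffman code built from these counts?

560

Greedily combine the two least-frequent nodes:
combine th(4), io(9) → 13
combine 13, ze(25) → 38
combine ep(26), de(33) → 59
combine 38, et(42) → 80
combine 59, 80 → 139
combine ga(92), 139 → 231
The encoded length is the sum of every internal node's weight: 13 + 38 + 59 + 80 + 139 + 231 = 560 bits.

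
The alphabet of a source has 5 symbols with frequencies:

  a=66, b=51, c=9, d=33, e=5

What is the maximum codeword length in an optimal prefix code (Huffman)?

4

Merge the two lowest-weight nodes at each step:
merge e(5) and c(9): 14
merge 14 and d(33): 47
merge 47 and b(51): 98
merge a(66) and 98: 164
Maximum depth reached is 4.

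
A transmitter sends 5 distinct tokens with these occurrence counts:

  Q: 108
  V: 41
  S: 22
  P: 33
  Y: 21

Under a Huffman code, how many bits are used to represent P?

Huffman merges, smallest pair first:
merge Y(21) and S(22): 43
merge P(33) and V(41): 74
merge 43 and 74: 117
merge Q(108) and 117: 225
The subtree containing P is merged 3 times, so code length = 3.

3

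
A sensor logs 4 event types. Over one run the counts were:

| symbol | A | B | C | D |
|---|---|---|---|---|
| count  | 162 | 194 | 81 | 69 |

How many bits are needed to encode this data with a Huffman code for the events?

968

Merge the two smallest weights repeatedly:
combine D(69), C(81) → 150
combine 150, A(162) → 312
combine B(194), 312 → 506
The encoded length is the sum of every internal node's weight: 150 + 312 + 506 = 968 bits.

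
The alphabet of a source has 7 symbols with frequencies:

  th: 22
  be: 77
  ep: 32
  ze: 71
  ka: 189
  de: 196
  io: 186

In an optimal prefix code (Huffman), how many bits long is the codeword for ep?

Huffman merges, smallest pair first:
merge th(22) and ep(32): 54
merge 54 and ze(71): 125
merge be(77) and 125: 202
merge io(186) and ka(189): 375
merge de(196) and 202: 398
merge 375 and 398: 773
ep sits 5 levels below the root, so its codeword is 5 bits.

5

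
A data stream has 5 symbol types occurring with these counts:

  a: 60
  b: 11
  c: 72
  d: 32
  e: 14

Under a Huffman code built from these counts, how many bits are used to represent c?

1

Build the tree from the bottom:
b(11) + e(14) → 25
25 + d(32) → 57
57 + a(60) → 117
c(72) + 117 → 189
c is merged only at the final step, so code length = 1.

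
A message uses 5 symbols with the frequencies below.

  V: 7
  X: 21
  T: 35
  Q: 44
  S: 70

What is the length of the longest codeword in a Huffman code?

4

Merge the two lowest-weight nodes at each step:
merge V(7) and X(21): 28
merge 28 and T(35): 63
merge Q(44) and 63: 107
merge S(70) and 107: 177
Maximum depth reached is 4.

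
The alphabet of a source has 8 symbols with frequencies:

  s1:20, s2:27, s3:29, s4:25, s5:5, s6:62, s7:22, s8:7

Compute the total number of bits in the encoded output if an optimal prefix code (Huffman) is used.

Merge the two smallest weights repeatedly:
combine s5(5), s8(7) → 12
combine 12, s1(20) → 32
combine s7(22), s4(25) → 47
combine s2(27), s3(29) → 56
combine 32, 47 → 79
combine 56, s6(62) → 118
combine 79, 118 → 197
Total encoded bits = sum of merged weights = 12 + 32 + 47 + 56 + 79 + 118 + 197 = 541.

541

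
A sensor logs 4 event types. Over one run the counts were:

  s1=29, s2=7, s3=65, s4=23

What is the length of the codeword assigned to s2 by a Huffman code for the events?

3

Repeatedly merge the two smallest:
combine s2(7), s4(23) → 30
combine s1(29), 30 → 59
combine 59, s3(65) → 124
s2 sits 3 levels below the root, so its codeword is 3 bits.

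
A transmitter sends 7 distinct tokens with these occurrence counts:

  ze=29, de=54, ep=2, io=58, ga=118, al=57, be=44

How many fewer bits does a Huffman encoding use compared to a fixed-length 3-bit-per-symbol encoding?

145

Fixed-length: 3 bits × 362 symbols = 1086 bits.
Huffman merges:
combine ep(2), ze(29) → 31
combine 31, be(44) → 75
combine de(54), al(57) → 111
combine io(58), 75 → 133
combine 111, ga(118) → 229
combine 133, 229 → 362
Huffman total = 31 + 75 + 111 + 133 + 229 + 362 = 941 bits.
Saving = 1086 − 941 = 145 bits.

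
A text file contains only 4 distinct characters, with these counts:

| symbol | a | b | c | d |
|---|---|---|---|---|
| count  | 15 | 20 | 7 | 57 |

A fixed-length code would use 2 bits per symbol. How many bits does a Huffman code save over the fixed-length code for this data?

Fixed-length: 2 bits × 99 symbols = 198 bits.
Huffman merges:
combine c(7), a(15) → 22
combine b(20), 22 → 42
combine 42, d(57) → 99
Huffman total = 22 + 42 + 99 = 163 bits.
Saving = 198 − 163 = 35 bits.

35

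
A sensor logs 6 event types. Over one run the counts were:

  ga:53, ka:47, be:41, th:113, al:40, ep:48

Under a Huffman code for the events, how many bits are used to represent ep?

3

Build the tree from the bottom:
al(40) + be(41) → 81
ka(47) + ep(48) → 95
ga(53) + 81 → 134
95 + th(113) → 208
134 + 208 → 342
ep's leaf is at depth 3, giving a 3-bit codeword.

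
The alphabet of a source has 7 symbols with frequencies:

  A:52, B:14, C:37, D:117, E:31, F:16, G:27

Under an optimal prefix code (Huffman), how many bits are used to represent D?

1

Repeatedly merge the two smallest:
combine B(14), F(16) → 30
combine G(27), 30 → 57
combine E(31), C(37) → 68
combine A(52), 57 → 109
combine 68, 109 → 177
combine D(117), 177 → 294
D sits one level below the root: a 1-bit codeword.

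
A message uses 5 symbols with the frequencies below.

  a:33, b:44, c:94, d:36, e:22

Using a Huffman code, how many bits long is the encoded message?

Build the Huffman tree bottom-up:
combine e(22), a(33) → 55
combine d(36), b(44) → 80
combine 55, 80 → 135
combine c(94), 135 → 229
Total encoded bits = sum of merged weights = 55 + 80 + 135 + 229 = 499.

499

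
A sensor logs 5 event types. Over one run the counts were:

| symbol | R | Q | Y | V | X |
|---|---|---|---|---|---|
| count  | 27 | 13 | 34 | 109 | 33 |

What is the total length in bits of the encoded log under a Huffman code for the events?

430

Greedily combine the two least-frequent nodes:
combine Q(13), R(27) → 40
combine X(33), Y(34) → 67
combine 40, 67 → 107
combine 107, V(109) → 216
The encoded length is the sum of every internal node's weight: 40 + 67 + 107 + 216 = 430 bits.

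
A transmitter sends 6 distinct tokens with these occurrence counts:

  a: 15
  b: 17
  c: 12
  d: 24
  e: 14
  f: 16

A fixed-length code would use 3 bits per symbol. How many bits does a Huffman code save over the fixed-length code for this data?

Fixed-length: 3 bits × 98 symbols = 294 bits.
Huffman merges:
combine c(12), e(14) → 26
combine a(15), f(16) → 31
combine b(17), d(24) → 41
combine 26, 31 → 57
combine 41, 57 → 98
Huffman total = 26 + 31 + 41 + 57 + 98 = 253 bits.
Saving = 294 − 253 = 41 bits.

41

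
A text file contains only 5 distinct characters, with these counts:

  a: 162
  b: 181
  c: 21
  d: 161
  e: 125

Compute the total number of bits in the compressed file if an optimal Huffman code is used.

1446

Greedily combine the two least-frequent nodes:
merge c(21) and e(125): 146
merge 146 and d(161): 307
merge a(162) and b(181): 343
merge 307 and 343: 650
The encoded length is the sum of every internal node's weight: 146 + 307 + 343 + 650 = 1446 bits.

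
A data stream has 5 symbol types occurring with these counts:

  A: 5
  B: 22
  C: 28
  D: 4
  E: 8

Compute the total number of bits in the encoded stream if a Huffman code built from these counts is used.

132

Build the Huffman tree bottom-up:
combine D(4), A(5) → 9
combine E(8), 9 → 17
combine 17, B(22) → 39
combine C(28), 39 → 67
Total encoded bits = sum of merged weights = 9 + 17 + 39 + 67 = 132.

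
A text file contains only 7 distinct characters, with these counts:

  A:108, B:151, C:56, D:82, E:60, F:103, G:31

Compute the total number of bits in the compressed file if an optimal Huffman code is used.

1601

Merge the two smallest weights repeatedly:
merge G(31) and C(56): 87
merge E(60) and D(82): 142
merge 87 and F(103): 190
merge A(108) and 142: 250
merge B(151) and 190: 341
merge 250 and 341: 591
The encoded length is the sum of every internal node's weight: 87 + 142 + 190 + 250 + 341 + 591 = 1601 bits.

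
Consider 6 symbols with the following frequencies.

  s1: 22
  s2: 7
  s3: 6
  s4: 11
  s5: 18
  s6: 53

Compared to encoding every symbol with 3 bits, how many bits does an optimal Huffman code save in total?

93

Fixed-length: 3 bits × 117 symbols = 351 bits.
Huffman merges:
s3(6) + s2(7) → 13
s4(11) + 13 → 24
s5(18) + s1(22) → 40
24 + 40 → 64
s6(53) + 64 → 117
Huffman total = 13 + 24 + 40 + 64 + 117 = 258 bits.
Saving = 351 − 258 = 93 bits.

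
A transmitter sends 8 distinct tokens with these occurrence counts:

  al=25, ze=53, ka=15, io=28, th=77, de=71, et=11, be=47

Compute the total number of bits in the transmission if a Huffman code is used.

Greedily combine the two least-frequent nodes:
et(11) + ka(15) → 26
al(25) + 26 → 51
io(28) + be(47) → 75
51 + ze(53) → 104
de(71) + 75 → 146
th(77) + 104 → 181
146 + 181 → 327
Each symbol's bit-cost is frequency × depth; summing gives 910 bits (equivalently 26 + 51 + 75 + 104 + 146 + 181 + 327).

910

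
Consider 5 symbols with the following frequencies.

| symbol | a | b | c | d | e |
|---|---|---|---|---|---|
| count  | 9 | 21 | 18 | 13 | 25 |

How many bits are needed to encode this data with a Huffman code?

Merge the two smallest weights repeatedly:
combine a(9), d(13) → 22
combine c(18), b(21) → 39
combine 22, e(25) → 47
combine 39, 47 → 86
Total encoded bits = sum of merged weights = 22 + 39 + 47 + 86 = 194.

194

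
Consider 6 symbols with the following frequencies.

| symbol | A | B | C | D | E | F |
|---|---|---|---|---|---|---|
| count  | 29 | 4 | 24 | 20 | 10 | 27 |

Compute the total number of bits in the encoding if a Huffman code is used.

Merge the two smallest weights repeatedly:
merge B(4) and E(10): 14
merge 14 and D(20): 34
merge C(24) and F(27): 51
merge A(29) and 34: 63
merge 51 and 63: 114
Total encoded bits = sum of merged weights = 14 + 34 + 51 + 63 + 114 = 276.

276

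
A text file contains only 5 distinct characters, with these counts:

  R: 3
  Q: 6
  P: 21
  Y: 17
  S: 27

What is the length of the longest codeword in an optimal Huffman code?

Merge the two lowest-weight nodes at each step:
merge R(3) and Q(6): 9
merge 9 and Y(17): 26
merge P(21) and 26: 47
merge S(27) and 47: 74
Maximum depth reached is 4.

4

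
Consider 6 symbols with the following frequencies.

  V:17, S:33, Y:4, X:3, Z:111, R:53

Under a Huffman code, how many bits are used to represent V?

Repeatedly merge the two smallest:
combine X(3), Y(4) → 7
combine 7, V(17) → 24
combine 24, S(33) → 57
combine R(53), 57 → 110
combine 110, Z(111) → 221
The subtree containing V is merged 4 times, so code length = 4.

4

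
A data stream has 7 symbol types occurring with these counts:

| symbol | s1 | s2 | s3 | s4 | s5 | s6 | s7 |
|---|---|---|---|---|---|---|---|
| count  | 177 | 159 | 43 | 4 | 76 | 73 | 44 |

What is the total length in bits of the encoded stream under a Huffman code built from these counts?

1439

Greedily combine the two least-frequent nodes:
merge s4(4) and s3(43): 47
merge s7(44) and 47: 91
merge s6(73) and s5(76): 149
merge 91 and 149: 240
merge s2(159) and s1(177): 336
merge 240 and 336: 576
Total encoded bits = sum of merged weights = 47 + 91 + 149 + 240 + 336 + 576 = 1439.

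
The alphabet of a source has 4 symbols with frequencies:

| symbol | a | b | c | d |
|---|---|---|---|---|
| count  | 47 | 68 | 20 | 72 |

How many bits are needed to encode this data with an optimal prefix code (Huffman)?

Greedily combine the two least-frequent nodes:
c(20) + a(47) → 67
67 + b(68) → 135
d(72) + 135 → 207
Each symbol's bit-cost is frequency × depth; summing gives 409 bits (equivalently 67 + 135 + 207).

409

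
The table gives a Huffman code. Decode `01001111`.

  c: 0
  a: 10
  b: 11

cacbb

Read left to right; each codeword is recognised as soon as it completes (prefix code):
  0→c | 10→a | 0→c | 11→b | 11→b
Decoded message: cacbb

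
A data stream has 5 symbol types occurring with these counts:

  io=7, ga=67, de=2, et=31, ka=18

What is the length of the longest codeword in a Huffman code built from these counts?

Merge the two lowest-weight nodes at each step:
merge de(2) and io(7): 9
merge 9 and ka(18): 27
merge 27 and et(31): 58
merge 58 and ga(67): 125
The rarest symbols sit at the bottom; the longest codeword is 4 bits.

4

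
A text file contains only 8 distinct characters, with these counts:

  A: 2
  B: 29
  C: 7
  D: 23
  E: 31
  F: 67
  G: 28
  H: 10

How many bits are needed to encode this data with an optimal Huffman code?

521

Build the Huffman tree bottom-up:
A(2) + C(7) → 9
9 + H(10) → 19
19 + D(23) → 42
G(28) + B(29) → 57
E(31) + 42 → 73
57 + F(67) → 124
73 + 124 → 197
Total encoded bits = sum of merged weights = 9 + 19 + 42 + 57 + 73 + 124 + 197 = 521.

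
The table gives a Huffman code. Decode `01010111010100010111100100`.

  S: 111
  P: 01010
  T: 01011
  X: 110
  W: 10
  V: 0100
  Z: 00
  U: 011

Read left to right; each codeword is recognised as soon as it completes (prefix code):
  01010→P | 111→S | 01010→P | 00→Z | 10→W | 111→S | 10→W | 0100→V
Decoded message: PSPZWSWV

PSPZWSWV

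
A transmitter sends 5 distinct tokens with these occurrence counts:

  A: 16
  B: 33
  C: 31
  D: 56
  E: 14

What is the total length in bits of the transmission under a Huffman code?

Greedily combine the two least-frequent nodes:
E(14) + A(16) → 30
30 + C(31) → 61
B(33) + D(56) → 89
61 + 89 → 150
Total encoded bits = sum of merged weights = 30 + 61 + 89 + 150 = 330.

330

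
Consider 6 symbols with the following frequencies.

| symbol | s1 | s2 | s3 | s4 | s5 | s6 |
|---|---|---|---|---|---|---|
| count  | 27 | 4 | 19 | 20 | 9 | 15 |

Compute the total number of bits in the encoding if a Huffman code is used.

Build the Huffman tree bottom-up:
combine s2(4), s5(9) → 13
combine 13, s6(15) → 28
combine s3(19), s4(20) → 39
combine s1(27), 28 → 55
combine 39, 55 → 94
The encoded length is the sum of every internal node's weight: 13 + 28 + 39 + 55 + 94 = 229 bits.

229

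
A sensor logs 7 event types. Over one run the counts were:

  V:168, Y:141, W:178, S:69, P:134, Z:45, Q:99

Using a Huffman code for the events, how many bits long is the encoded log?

2270

Build the Huffman tree bottom-up:
combine Z(45), S(69) → 114
combine Q(99), 114 → 213
combine P(134), Y(141) → 275
combine V(168), W(178) → 346
combine 213, 275 → 488
combine 346, 488 → 834
Total encoded bits = sum of merged weights = 114 + 213 + 275 + 346 + 488 + 834 = 2270.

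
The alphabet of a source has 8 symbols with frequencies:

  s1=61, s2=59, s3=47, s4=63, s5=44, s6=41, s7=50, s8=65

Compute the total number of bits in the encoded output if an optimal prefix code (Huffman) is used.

Build the Huffman tree bottom-up:
s6(41) + s5(44) → 85
s3(47) + s7(50) → 97
s2(59) + s1(61) → 120
s4(63) + s8(65) → 128
85 + 97 → 182
120 + 128 → 248
182 + 248 → 430
The encoded length is the sum of every internal node's weight: 85 + 97 + 120 + 128 + 182 + 248 + 430 = 1290 bits.

1290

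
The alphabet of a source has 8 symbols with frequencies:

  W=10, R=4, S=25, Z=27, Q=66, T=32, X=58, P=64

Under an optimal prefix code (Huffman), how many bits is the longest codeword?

Merge the two lowest-weight nodes at each step:
merge R(4) and W(10): 14
merge 14 and S(25): 39
merge Z(27) and T(32): 59
merge 39 and X(58): 97
merge 59 and P(64): 123
merge Q(66) and 97: 163
merge 123 and 163: 286
Maximum depth reached is 5.

5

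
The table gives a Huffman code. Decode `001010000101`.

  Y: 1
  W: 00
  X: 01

Read left to right; each codeword is recognised as soon as it completes (prefix code):
  00→W | 1→Y | 01→X | 00→W | 00→W | 1→Y | 01→X
Decoded message: WYXWWYX

WYXWWYX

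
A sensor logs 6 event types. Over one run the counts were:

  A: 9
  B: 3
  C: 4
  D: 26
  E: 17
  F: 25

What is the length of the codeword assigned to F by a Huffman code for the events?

Huffman merges, smallest pair first:
combine B(3), C(4) → 7
combine 7, A(9) → 16
combine 16, E(17) → 33
combine F(25), D(26) → 51
combine 33, 51 → 84
F sits 2 levels below the root, so its codeword is 2 bits.

2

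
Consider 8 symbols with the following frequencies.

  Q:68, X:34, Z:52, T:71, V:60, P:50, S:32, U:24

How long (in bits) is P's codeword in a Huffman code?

3

Huffman merges, smallest pair first:
combine U(24), S(32) → 56
combine X(34), P(50) → 84
combine Z(52), 56 → 108
combine V(60), Q(68) → 128
combine T(71), 84 → 155
combine 108, 128 → 236
combine 155, 236 → 391
P sits 3 levels below the root, so its codeword is 3 bits.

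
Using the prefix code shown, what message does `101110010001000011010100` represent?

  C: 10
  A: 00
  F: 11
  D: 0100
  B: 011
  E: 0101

Read left to right; each codeword is recognised as soon as it completes (prefix code):
  10→C | 11→F | 10→C | 0100→D | 0100→D | 00→A | 11→F | 0101→E | 00→A
Decoded message: CFCDDAFEA

CFCDDAFEA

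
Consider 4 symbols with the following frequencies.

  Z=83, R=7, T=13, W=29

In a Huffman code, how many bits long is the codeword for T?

Build the tree from the bottom:
merge R(7) and T(13): 20
merge 20 and W(29): 49
merge 49 and Z(83): 132
The subtree containing T is merged 3 times, so code length = 3.

3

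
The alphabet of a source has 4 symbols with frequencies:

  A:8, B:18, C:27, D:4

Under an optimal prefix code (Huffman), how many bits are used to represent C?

Build the tree from the bottom:
combine D(4), A(8) → 12
combine 12, B(18) → 30
combine C(27), 30 → 57
C is a child of the root — depth 1, so its codeword is a single bit.

1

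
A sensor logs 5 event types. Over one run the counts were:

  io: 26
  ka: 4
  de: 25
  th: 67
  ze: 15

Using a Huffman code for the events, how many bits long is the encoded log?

Merge the two smallest weights repeatedly:
merge ka(4) and ze(15): 19
merge 19 and de(25): 44
merge io(26) and 44: 70
merge th(67) and 70: 137
The encoded length is the sum of every internal node's weight: 19 + 44 + 70 + 137 = 270 bits.

270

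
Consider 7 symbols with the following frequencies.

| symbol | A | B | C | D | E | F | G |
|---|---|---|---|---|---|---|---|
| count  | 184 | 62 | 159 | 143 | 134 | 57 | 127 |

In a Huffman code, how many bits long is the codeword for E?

Repeatedly merge the two smallest:
combine F(57), B(62) → 119
combine 119, G(127) → 246
combine E(134), D(143) → 277
combine C(159), A(184) → 343
combine 246, 277 → 523
combine 343, 523 → 866
E's leaf is at depth 3, giving a 3-bit codeword.

3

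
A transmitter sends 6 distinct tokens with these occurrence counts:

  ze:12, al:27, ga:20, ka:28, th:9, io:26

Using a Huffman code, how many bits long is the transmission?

Greedily combine the two least-frequent nodes:
combine th(9), ze(12) → 21
combine ga(20), 21 → 41
combine io(26), al(27) → 53
combine ka(28), 41 → 69
combine 53, 69 → 122
Each symbol's bit-cost is frequency × depth; summing gives 306 bits (equivalently 21 + 41 + 53 + 69 + 122).

306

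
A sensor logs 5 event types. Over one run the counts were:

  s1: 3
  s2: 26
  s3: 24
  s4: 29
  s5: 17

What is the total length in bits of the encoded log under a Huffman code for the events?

Build the Huffman tree bottom-up:
combine s1(3), s5(17) → 20
combine 20, s3(24) → 44
combine s2(26), s4(29) → 55
combine 44, 55 → 99
Each symbol's bit-cost is frequency × depth; summing gives 218 bits (equivalently 20 + 44 + 55 + 99).

218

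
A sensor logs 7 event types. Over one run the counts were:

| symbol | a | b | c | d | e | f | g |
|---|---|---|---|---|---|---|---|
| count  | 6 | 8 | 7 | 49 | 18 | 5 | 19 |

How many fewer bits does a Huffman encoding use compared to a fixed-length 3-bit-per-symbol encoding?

Fixed-length: 3 bits × 112 symbols = 336 bits.
Huffman merges:
combine f(5), a(6) → 11
combine c(7), b(8) → 15
combine 11, 15 → 26
combine e(18), g(19) → 37
combine 26, 37 → 63
combine d(49), 63 → 112
Huffman total = 11 + 15 + 26 + 37 + 63 + 112 = 264 bits.
Saving = 336 − 264 = 72 bits.

72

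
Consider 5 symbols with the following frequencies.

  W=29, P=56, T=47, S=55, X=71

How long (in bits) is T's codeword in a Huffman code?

Huffman merges, smallest pair first:
W(29) + T(47) → 76
S(55) + P(56) → 111
X(71) + 76 → 147
111 + 147 → 258
T's leaf is at depth 3, giving a 3-bit codeword.

3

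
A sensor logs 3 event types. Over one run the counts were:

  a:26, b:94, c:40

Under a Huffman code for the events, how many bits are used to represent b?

Build the tree from the bottom:
a(26) + c(40) → 66
66 + b(94) → 160
b is a child of the root — depth 1, so its codeword is a single bit.

1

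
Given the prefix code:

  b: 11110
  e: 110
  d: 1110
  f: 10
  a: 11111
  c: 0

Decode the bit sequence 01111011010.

cbef

Read left to right; each codeword is recognised as soon as it completes (prefix code):
  0→c | 11110→b | 110→e | 10→f
Decoded message: cbef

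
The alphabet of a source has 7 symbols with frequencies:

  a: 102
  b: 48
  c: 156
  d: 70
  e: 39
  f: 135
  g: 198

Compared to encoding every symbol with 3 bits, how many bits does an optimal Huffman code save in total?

267

Fixed-length: 3 bits × 748 symbols = 2244 bits.
Huffman merges:
combine e(39), b(48) → 87
combine d(70), 87 → 157
combine a(102), f(135) → 237
combine c(156), 157 → 313
combine g(198), 237 → 435
combine 313, 435 → 748
Huffman total = 87 + 157 + 237 + 313 + 435 + 748 = 1977 bits.
Saving = 2244 − 1977 = 267 bits.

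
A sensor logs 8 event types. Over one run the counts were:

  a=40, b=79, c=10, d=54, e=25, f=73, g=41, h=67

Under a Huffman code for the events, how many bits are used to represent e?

Repeatedly merge the two smallest:
merge c(10) and e(25): 35
merge 35 and a(40): 75
merge g(41) and d(54): 95
merge h(67) and f(73): 140
merge 75 and b(79): 154
merge 95 and 140: 235
merge 154 and 235: 389
e sits 4 levels below the root, so its codeword is 4 bits.

4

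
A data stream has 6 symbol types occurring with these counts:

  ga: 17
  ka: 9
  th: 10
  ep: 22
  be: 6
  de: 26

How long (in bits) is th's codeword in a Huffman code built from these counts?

Build the tree from the bottom:
combine be(6), ka(9) → 15
combine th(10), 15 → 25
combine ga(17), ep(22) → 39
combine 25, de(26) → 51
combine 39, 51 → 90
th sits 3 levels below the root, so its codeword is 3 bits.

3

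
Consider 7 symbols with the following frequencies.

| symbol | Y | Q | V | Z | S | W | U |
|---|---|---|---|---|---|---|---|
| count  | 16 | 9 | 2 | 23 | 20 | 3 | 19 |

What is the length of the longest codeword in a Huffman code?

Merge the two lowest-weight nodes at each step:
combine V(2), W(3) → 5
combine 5, Q(9) → 14
combine 14, Y(16) → 30
combine U(19), S(20) → 39
combine Z(23), 30 → 53
combine 39, 53 → 92
The rarest symbols sit at the bottom; the longest codeword is 5 bits.

5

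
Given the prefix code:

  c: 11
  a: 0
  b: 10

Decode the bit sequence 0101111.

Read left to right; each codeword is recognised as soon as it completes (prefix code):
  0→a | 10→b | 11→c | 11→c
Decoded message: abcc

abcc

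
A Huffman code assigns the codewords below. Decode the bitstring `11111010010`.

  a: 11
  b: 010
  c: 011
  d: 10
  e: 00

Read left to right; each codeword is recognised as soon as it completes (prefix code):
  11→a | 11→a | 10→d | 10→d | 010→b
Decoded message: aaddb

aaddb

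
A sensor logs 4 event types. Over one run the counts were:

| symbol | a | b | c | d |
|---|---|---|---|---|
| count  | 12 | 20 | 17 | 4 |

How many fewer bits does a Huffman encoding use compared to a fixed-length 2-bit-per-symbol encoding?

4

Fixed-length: 2 bits × 53 symbols = 106 bits.
Huffman merges:
d(4) + a(12) → 16
16 + c(17) → 33
b(20) + 33 → 53
Huffman total = 16 + 33 + 53 = 102 bits.
Saving = 106 − 102 = 4 bits.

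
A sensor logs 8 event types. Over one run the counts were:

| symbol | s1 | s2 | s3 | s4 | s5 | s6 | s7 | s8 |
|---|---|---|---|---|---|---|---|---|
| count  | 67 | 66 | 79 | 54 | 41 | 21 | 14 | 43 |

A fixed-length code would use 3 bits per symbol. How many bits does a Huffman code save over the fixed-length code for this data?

Fixed-length: 3 bits × 385 symbols = 1155 bits.
Huffman merges:
s7(14) + s6(21) → 35
35 + s5(41) → 76
s8(43) + s4(54) → 97
s2(66) + s1(67) → 133
76 + s3(79) → 155
97 + 133 → 230
155 + 230 → 385
Huffman total = 35 + 76 + 97 + 133 + 155 + 230 + 385 = 1111 bits.
Saving = 1155 − 1111 = 44 bits.

44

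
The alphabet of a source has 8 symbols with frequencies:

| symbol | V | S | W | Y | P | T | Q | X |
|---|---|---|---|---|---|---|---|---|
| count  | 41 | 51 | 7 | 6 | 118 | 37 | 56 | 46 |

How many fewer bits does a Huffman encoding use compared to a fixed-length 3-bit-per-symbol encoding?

111

Fixed-length: 3 bits × 362 symbols = 1086 bits.
Huffman merges:
combine Y(6), W(7) → 13
combine 13, T(37) → 50
combine V(41), X(46) → 87
combine 50, S(51) → 101
combine Q(56), 87 → 143
combine 101, P(118) → 219
combine 143, 219 → 362
Huffman total = 13 + 50 + 87 + 101 + 143 + 219 + 362 = 975 bits.
Saving = 1086 − 975 = 111 bits.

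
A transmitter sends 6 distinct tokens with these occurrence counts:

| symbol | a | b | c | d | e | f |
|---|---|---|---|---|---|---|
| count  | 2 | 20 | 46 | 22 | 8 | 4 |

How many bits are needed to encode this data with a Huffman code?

212

Greedily combine the two least-frequent nodes:
merge a(2) and f(4): 6
merge 6 and e(8): 14
merge 14 and b(20): 34
merge d(22) and 34: 56
merge c(46) and 56: 102
The encoded length is the sum of every internal node's weight: 6 + 14 + 34 + 56 + 102 = 212 bits.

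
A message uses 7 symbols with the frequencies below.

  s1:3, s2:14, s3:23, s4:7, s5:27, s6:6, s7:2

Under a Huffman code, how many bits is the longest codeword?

5

Merge the two lowest-weight nodes at each step:
combine s7(2), s1(3) → 5
combine 5, s6(6) → 11
combine s4(7), 11 → 18
combine s2(14), 18 → 32
combine s3(23), s5(27) → 50
combine 32, 50 → 82
The first pair merged (s7, s1) ends up deepest, at depth 5.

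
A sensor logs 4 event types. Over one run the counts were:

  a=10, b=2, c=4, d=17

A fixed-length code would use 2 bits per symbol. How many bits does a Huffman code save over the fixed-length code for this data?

Fixed-length: 2 bits × 33 symbols = 66 bits.
Huffman merges:
b(2) + c(4) → 6
6 + a(10) → 16
16 + d(17) → 33
Huffman total = 6 + 16 + 33 = 55 bits.
Saving = 66 − 55 = 11 bits.

11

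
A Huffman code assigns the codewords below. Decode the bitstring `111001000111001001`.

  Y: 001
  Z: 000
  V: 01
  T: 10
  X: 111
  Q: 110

XYZXYY

Read left to right; each codeword is recognised as soon as it completes (prefix code):
  111→X | 001→Y | 000→Z | 111→X | 001→Y | 001→Y
Decoded message: XYZXYY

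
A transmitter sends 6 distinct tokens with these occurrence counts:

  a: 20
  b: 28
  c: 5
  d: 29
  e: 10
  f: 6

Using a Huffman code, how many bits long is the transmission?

Greedily combine the two least-frequent nodes:
merge c(5) and f(6): 11
merge e(10) and 11: 21
merge a(20) and 21: 41
merge b(28) and d(29): 57
merge 41 and 57: 98
Each symbol's bit-cost is frequency × depth; summing gives 228 bits (equivalently 11 + 21 + 41 + 57 + 98).

228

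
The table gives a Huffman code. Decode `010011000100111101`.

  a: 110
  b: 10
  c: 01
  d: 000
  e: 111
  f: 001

cfbffec

Read left to right; each codeword is recognised as soon as it completes (prefix code):
  01→c | 001→f | 10→b | 001→f | 001→f | 111→e | 01→c
Decoded message: cfbffec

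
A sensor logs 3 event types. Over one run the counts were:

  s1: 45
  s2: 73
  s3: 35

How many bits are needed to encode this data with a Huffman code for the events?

Build the Huffman tree bottom-up:
merge s3(35) and s1(45): 80
merge s2(73) and 80: 153
The encoded length is the sum of every internal node's weight: 80 + 153 = 233 bits.

233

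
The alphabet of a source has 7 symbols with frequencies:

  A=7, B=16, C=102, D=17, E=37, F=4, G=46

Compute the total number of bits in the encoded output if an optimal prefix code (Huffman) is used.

Merge the two smallest weights repeatedly:
combine F(4), A(7) → 11
combine 11, B(16) → 27
combine D(17), 27 → 44
combine E(37), 44 → 81
combine G(46), 81 → 127
combine C(102), 127 → 229
The encoded length is the sum of every internal node's weight: 11 + 27 + 44 + 81 + 127 + 229 = 519 bits.

519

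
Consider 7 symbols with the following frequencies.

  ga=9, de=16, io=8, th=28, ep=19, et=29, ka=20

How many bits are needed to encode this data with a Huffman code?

Greedily combine the two least-frequent nodes:
combine io(8), ga(9) → 17
combine de(16), 17 → 33
combine ep(19), ka(20) → 39
combine th(28), et(29) → 57
combine 33, 39 → 72
combine 57, 72 → 129
The encoded length is the sum of every internal node's weight: 17 + 33 + 39 + 57 + 72 + 129 = 347 bits.

347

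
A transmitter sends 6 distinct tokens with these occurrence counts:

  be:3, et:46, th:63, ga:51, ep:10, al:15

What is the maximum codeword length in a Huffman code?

4

Merge the two lowest-weight nodes at each step:
combine be(3), ep(10) → 13
combine 13, al(15) → 28
combine 28, et(46) → 74
combine ga(51), th(63) → 114
combine 74, 114 → 188
Maximum depth reached is 4.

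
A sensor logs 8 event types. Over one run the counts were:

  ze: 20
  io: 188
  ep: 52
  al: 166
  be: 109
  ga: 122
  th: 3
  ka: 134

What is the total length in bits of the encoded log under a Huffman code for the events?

Build the Huffman tree bottom-up:
merge th(3) and ze(20): 23
merge 23 and ep(52): 75
merge 75 and be(109): 184
merge ga(122) and ka(134): 256
merge al(166) and 184: 350
merge io(188) and 256: 444
merge 350 and 444: 794
The encoded length is the sum of every internal node's weight: 23 + 75 + 184 + 256 + 350 + 444 + 794 = 2126 bits.

2126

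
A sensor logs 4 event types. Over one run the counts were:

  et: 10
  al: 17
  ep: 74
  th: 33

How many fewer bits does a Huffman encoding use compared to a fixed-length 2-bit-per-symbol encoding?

47

Fixed-length: 2 bits × 134 symbols = 268 bits.
Huffman merges:
et(10) + al(17) → 27
27 + th(33) → 60
60 + ep(74) → 134
Huffman total = 27 + 60 + 134 = 221 bits.
Saving = 268 − 221 = 47 bits.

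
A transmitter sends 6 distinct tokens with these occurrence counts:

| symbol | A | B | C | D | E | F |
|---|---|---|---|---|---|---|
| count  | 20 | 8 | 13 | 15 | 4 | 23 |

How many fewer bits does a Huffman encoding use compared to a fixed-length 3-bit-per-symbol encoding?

46

Fixed-length: 3 bits × 83 symbols = 249 bits.
Huffman merges:
merge E(4) and B(8): 12
merge 12 and C(13): 25
merge D(15) and A(20): 35
merge F(23) and 25: 48
merge 35 and 48: 83
Huffman total = 12 + 25 + 35 + 48 + 83 = 203 bits.
Saving = 249 − 203 = 46 bits.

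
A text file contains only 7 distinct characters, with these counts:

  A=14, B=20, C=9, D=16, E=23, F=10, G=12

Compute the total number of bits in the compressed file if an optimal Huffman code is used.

Greedily combine the two least-frequent nodes:
merge C(9) and F(10): 19
merge G(12) and A(14): 26
merge D(16) and 19: 35
merge B(20) and E(23): 43
merge 26 and 35: 61
merge 43 and 61: 104
Total encoded bits = sum of merged weights = 19 + 26 + 35 + 43 + 61 + 104 = 288.

288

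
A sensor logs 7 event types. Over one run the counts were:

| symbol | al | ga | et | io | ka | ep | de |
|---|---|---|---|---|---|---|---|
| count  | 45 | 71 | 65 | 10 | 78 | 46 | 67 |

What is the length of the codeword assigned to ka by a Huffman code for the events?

2

Build the tree from the bottom:
combine io(10), al(45) → 55
combine ep(46), 55 → 101
combine et(65), de(67) → 132
combine ga(71), ka(78) → 149
combine 101, 132 → 233
combine 149, 233 → 382
ka's leaf is at depth 2, giving a 2-bit codeword.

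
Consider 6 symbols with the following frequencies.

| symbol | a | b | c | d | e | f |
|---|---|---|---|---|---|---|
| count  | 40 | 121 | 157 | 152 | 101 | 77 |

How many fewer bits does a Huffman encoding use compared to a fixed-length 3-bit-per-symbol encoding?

Fixed-length: 3 bits × 648 symbols = 1944 bits.
Huffman merges:
a(40) + f(77) → 117
e(101) + 117 → 218
b(121) + d(152) → 273
c(157) + 218 → 375
273 + 375 → 648
Huffman total = 117 + 218 + 273 + 375 + 648 = 1631 bits.
Saving = 1944 − 1631 = 313 bits.

313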